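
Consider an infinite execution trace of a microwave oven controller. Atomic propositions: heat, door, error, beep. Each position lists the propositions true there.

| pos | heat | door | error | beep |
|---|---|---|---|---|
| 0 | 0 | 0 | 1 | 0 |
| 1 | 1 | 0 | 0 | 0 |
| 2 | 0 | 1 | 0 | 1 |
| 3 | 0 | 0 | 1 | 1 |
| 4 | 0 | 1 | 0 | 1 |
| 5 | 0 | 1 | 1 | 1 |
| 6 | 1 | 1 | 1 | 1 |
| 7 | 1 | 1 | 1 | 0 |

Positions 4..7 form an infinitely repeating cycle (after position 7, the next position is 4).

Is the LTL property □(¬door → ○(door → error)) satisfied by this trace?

¬door → ○(door → error) must hold at every position from 0 onward. It fails at position 1, so □(¬door → ○(door → error)) is false.
Positions where ¬door holds: 0, 1, 3.
Check ○(door → error) at each: 0→ok, 1→fails, 3→fails.

Does not hold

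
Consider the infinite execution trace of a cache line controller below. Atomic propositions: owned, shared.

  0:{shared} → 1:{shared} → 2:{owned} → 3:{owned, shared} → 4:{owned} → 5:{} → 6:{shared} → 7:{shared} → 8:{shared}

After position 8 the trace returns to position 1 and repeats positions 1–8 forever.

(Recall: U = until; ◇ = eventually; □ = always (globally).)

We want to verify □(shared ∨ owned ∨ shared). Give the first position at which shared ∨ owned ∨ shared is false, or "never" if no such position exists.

Check shared ∨ owned ∨ shared at each position in order: 0 ✓, 1 ✓, 2 ✓, 3 ✓, 4 ✓.
At position 5 the labels are {}, so shared ∨ owned ∨ shared is false there. This is the first violation.

5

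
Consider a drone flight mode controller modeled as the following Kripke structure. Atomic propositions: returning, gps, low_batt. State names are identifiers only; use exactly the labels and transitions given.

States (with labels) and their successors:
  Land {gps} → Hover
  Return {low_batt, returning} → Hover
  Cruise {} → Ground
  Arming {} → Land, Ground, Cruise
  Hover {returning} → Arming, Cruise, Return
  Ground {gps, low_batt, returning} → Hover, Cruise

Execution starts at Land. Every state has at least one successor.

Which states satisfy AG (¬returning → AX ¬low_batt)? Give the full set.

States satisfying ¬returning → AX ¬low_batt: {Land, Return, Hover, Ground}.
States satisfying AG (¬returning → AX ¬low_batt): ∅.

none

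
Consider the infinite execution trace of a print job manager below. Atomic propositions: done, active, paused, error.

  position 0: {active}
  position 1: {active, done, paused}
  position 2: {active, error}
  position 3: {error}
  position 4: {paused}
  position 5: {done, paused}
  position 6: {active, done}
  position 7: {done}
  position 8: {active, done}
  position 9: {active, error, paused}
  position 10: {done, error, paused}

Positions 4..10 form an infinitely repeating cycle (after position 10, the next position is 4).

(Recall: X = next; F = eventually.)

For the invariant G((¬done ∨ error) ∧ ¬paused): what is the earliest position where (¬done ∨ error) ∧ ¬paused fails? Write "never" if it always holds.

Check (¬done ∨ error) ∧ ¬paused at each position in order: 0 ✓.
At position 1 the labels are {active, done, paused}, so (¬done ∨ error) ∧ ¬paused is false there. This is the first violation.

1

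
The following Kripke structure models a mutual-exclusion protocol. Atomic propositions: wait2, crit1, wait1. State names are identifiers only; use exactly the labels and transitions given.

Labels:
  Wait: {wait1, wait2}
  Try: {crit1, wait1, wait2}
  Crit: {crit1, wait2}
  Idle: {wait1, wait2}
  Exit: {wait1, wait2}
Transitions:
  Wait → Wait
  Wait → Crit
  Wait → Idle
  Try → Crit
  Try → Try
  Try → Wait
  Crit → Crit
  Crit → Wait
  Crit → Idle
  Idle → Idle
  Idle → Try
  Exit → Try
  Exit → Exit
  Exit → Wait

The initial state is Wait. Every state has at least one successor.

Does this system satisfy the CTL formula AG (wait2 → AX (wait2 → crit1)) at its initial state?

States satisfying wait2 → AX (wait2 → crit1): ∅.
States satisfying AG (wait2 → AX (wait2 → crit1)): ∅.
Crit is reachable from Wait and violates wait2 → AX (wait2 → crit1), so AG fails at Wait.
Wait ∉ Sat(AG (wait2 → AX (wait2 → crit1))).

Does not hold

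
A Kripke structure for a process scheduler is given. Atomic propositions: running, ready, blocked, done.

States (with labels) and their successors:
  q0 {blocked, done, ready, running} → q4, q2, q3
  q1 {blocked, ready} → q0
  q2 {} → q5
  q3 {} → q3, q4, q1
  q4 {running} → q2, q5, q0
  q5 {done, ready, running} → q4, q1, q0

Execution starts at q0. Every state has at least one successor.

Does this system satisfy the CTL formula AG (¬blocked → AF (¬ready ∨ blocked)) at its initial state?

Satisfied

States satisfying ¬blocked → AF (¬ready ∨ blocked): {q0, q1, q2, q3, q4, q5}.
States satisfying AG (¬blocked → AF (¬ready ∨ blocked)): {q0, q1, q2, q3, q4, q5}.
Every state reachable from q0 satisfies ¬blocked → AF (¬ready ∨ blocked).
q0 ∈ Sat(AG (¬blocked → AF (¬ready ∨ blocked))).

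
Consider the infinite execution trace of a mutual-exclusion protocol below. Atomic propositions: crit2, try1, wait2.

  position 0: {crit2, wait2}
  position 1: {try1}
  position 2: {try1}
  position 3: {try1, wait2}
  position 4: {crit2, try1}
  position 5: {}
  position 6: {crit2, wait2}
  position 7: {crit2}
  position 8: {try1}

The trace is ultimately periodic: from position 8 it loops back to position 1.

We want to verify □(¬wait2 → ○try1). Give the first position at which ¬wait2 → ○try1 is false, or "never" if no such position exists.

4

Check ¬wait2 → ○try1 at each position in order: 0 ✓, 1 ✓, 2 ✓, 3 ✓.
At position 4 the labels are {crit2, try1} and the next position 5 has {}, so ¬wait2 → ○try1 is false there. This is the first violation.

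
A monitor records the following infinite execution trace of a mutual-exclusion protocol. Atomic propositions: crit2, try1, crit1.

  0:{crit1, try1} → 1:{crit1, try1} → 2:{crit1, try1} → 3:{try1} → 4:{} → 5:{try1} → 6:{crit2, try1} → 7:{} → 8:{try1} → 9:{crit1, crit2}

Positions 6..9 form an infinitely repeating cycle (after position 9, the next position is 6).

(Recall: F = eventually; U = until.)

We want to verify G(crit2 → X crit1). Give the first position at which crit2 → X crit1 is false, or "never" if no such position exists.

Check crit2 → X crit1 at each position in order: 0 ✓, 1 ✓, 2 ✓, 3 ✓, 4 ✓, 5 ✓.
At position 6 the labels are {crit2, try1} and the next position 7 has {}, so crit2 → X crit1 is false there. This is the first violation.

6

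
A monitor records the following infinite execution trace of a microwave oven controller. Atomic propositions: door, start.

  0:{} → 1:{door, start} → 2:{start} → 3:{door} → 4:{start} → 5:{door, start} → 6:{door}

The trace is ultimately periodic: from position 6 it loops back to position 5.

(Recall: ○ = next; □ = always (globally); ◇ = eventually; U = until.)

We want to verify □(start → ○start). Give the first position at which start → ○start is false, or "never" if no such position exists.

2

Check start → ○start at each position in order: 0 ✓, 1 ✓.
At position 2 the labels are {start} and the next position 3 has {door}, so start → ○start is false there. This is the first violation.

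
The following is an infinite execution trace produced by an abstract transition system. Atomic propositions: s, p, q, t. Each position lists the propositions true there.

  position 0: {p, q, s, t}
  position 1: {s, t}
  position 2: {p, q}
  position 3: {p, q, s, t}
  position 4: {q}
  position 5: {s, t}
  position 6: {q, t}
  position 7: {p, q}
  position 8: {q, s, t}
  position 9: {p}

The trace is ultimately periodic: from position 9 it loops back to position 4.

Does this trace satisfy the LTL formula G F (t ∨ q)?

Holds

F (t ∨ q) holds at every position 0..9, and those are all positions ever visited, so G F (t ∨ q) holds.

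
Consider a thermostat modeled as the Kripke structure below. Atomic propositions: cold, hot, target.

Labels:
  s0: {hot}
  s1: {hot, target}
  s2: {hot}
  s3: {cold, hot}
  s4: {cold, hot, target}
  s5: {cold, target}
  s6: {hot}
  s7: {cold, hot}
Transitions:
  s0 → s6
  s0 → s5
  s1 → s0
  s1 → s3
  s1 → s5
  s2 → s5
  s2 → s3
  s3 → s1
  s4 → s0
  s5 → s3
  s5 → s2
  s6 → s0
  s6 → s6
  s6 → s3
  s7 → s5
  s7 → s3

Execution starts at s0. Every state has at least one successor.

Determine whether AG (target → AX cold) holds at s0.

Does not hold

States satisfying target → AX cold: {s0, s2, s3, s6, s7}.
States satisfying AG (target → AX cold): ∅.
s1 is reachable from s0 and violates target → AX cold, so AG fails at s0.
s0 ∉ Sat(AG (target → AX cold)).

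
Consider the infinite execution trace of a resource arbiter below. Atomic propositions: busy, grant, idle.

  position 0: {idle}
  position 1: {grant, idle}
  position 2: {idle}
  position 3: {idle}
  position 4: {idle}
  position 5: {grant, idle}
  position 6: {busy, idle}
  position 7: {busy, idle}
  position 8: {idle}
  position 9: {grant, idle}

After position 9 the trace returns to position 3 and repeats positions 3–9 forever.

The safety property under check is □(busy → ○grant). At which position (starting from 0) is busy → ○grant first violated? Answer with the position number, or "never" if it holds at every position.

6

Check busy → ○grant at each position in order: 0 ✓, 1 ✓, 2 ✓, 3 ✓, 4 ✓, 5 ✓.
At position 6 the labels are {busy, idle} and the next position 7 has {busy, idle}, so busy → ○grant is false there. This is the first violation.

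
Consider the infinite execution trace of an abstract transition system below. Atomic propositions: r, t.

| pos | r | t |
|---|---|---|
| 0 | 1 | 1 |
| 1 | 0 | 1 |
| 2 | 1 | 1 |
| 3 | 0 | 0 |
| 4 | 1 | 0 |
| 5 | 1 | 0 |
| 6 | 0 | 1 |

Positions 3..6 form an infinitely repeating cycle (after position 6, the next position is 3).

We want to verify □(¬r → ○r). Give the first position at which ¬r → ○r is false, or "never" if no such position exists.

6

Check ¬r → ○r at each position in order: 0 ✓, 1 ✓, 2 ✓, 3 ✓, 4 ✓, 5 ✓.
At position 6 the labels are {t} and the next position 3 has {}, so ¬r → ○r is false there. This is the first violation.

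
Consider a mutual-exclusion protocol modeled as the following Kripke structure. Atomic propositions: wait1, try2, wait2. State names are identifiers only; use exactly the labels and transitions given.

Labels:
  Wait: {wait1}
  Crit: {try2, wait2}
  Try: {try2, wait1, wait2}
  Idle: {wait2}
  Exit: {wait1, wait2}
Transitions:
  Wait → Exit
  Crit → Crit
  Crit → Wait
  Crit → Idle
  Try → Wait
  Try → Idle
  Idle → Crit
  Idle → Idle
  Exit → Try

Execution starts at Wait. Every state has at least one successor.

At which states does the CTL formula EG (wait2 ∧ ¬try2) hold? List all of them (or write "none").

{Idle}

States satisfying wait2 ∧ ¬try2: {Idle, Exit}.
States satisfying EG (wait2 ∧ ¬try2): {Idle}.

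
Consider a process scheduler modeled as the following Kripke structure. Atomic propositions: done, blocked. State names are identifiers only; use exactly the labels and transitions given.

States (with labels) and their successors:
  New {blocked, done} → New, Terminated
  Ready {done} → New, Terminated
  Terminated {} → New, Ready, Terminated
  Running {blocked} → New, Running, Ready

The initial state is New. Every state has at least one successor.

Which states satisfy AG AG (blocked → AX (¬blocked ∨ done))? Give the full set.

States satisfying AG (blocked → AX (¬blocked ∨ done)): {New, Ready, Terminated}.
States satisfying AG AG (blocked → AX (¬blocked ∨ done)): {New, Ready, Terminated}.

{New, Ready, Terminated}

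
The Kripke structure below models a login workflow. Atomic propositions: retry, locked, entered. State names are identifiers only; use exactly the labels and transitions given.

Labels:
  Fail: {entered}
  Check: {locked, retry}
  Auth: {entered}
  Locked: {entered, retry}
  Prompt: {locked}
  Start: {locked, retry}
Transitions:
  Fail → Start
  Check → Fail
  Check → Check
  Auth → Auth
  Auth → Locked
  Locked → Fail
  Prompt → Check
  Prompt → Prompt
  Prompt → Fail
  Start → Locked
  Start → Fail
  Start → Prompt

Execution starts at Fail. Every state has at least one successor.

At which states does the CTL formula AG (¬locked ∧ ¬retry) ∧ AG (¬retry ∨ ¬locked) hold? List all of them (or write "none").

States satisfying ¬locked ∧ ¬retry: {Fail, Auth}.
States satisfying AG (¬locked ∧ ¬retry): ∅.
States satisfying ¬retry ∨ ¬locked: {Fail, Auth, Locked, Prompt}.
States satisfying AG (¬retry ∨ ¬locked): ∅.
States satisfying AG (¬locked ∧ ¬retry) ∧ AG (¬retry ∨ ¬locked): ∅.

none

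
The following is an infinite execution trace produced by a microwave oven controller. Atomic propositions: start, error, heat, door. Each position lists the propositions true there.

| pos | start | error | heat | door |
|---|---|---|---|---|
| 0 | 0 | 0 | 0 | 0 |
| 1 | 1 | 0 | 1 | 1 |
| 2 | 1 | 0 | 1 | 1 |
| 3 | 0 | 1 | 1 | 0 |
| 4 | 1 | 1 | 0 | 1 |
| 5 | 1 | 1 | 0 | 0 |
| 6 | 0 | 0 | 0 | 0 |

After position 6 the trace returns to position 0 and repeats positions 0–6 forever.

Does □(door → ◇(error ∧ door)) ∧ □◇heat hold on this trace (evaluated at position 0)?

door → ◇(error ∧ door) holds at every position 0..6, and those are all positions ever visited, so □(door → ◇(error ∧ door)) holds.
Positions where door holds: 1, 2, 4.
Check ◇(error ∧ door) at each: 1→ok, 2→ok, 4→ok.
◇heat holds at every position 0..6, and those are all positions ever visited, so □◇heat holds.
At position 0: □(door → ◇(error ∧ door)) is true; □◇heat is true; so □(door → ◇(error ∧ door)) ∧ □◇heat is true.

Yes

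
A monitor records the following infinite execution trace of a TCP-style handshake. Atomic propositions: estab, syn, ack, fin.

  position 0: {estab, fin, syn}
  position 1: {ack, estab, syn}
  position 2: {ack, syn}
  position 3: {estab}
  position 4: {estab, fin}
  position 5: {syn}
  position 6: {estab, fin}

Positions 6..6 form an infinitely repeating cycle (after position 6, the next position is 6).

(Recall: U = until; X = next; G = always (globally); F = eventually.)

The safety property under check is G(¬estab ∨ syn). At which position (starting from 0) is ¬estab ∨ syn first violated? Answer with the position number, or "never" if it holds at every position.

3

Check ¬estab ∨ syn at each position in order: 0 ✓, 1 ✓, 2 ✓.
At position 3 the labels are {estab}, so ¬estab ∨ syn is false there. This is the first violation.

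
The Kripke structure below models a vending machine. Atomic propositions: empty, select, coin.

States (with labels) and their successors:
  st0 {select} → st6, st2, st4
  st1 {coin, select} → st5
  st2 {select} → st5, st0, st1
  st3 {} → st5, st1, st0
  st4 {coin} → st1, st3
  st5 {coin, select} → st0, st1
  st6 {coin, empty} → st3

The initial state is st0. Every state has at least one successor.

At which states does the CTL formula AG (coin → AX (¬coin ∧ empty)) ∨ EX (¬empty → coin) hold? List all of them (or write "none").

{st0, st1, st2, st3, st4, st5}

States satisfying coin → AX (¬coin ∧ empty): {st0, st2, st3}.
States satisfying AG (coin → AX (¬coin ∧ empty)): ∅.
States satisfying ¬empty → coin: {st1, st4, st5, st6}.
States satisfying EX (¬empty → coin): {st0, st1, st2, st3, st4, st5}.
States satisfying AG (coin → AX (¬coin ∧ empty)) ∨ EX (¬empty → coin): {st0, st1, st2, st3, st4, st5}.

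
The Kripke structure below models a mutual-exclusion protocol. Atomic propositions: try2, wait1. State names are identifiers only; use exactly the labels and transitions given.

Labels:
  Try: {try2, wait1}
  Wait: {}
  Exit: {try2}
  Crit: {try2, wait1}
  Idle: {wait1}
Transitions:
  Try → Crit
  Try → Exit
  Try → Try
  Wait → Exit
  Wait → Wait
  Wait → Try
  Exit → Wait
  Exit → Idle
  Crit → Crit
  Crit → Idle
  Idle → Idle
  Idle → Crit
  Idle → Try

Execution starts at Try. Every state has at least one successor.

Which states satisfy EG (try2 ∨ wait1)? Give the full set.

States satisfying try2 ∨ wait1: {Try, Exit, Crit, Idle}.
States satisfying EG (try2 ∨ wait1): {Try, Exit, Crit, Idle}.

{Try, Exit, Crit, Idle}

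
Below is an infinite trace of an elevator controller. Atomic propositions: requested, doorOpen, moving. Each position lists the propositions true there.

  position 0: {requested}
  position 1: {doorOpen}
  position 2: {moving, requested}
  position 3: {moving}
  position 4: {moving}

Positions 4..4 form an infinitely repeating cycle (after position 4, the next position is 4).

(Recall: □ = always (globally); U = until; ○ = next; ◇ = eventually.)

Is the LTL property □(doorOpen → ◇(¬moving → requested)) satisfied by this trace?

Holds

doorOpen → ◇(¬moving → requested) holds at every position 0..4, and those are all positions ever visited, so □(doorOpen → ◇(¬moving → requested)) holds.
Positions where doorOpen holds: 1.
Check ◇(¬moving → requested) at each: 1→ok.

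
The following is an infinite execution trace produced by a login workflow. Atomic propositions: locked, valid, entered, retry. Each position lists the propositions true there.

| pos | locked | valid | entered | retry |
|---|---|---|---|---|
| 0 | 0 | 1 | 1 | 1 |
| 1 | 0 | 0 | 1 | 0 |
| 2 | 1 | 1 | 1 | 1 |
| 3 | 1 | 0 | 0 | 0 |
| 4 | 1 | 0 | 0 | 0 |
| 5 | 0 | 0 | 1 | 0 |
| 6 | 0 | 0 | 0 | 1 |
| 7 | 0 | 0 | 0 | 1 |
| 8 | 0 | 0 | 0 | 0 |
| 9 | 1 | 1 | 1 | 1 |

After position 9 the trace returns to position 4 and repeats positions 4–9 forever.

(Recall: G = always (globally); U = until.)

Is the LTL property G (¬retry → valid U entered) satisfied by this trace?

Does not hold

¬retry → valid U entered must hold at every position from 0 onward. It fails at position 3, so G (¬retry → valid U entered) is false.
Positions where ¬retry holds: 1, 3, 4, 5, 8.
Check valid U entered at each: 1→ok, 3→fails, 4→fails, 5→ok, 8→fails.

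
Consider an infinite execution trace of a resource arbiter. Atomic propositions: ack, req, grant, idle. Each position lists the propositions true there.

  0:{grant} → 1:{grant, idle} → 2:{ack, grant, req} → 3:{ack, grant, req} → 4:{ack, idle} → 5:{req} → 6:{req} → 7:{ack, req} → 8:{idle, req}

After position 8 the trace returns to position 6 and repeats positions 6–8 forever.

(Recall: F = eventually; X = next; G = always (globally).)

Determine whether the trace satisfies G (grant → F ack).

Holds

grant → F ack holds at every position 0..8, and those are all positions ever visited, so G (grant → F ack) holds.
Positions where grant holds: 0, 1, 2, 3.
Check F ack at each: 0→ok, 1→ok, 2→ok, 3→ok.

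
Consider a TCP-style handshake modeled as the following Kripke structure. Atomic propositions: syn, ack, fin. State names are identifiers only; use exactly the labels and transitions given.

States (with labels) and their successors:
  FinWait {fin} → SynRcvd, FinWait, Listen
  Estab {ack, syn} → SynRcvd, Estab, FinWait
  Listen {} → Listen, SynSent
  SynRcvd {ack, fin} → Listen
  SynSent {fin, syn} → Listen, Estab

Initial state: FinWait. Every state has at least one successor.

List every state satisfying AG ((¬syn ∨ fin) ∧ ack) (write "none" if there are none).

none

States satisfying (¬syn ∨ fin) ∧ ack: {SynRcvd}.
States satisfying AG ((¬syn ∨ fin) ∧ ack): ∅.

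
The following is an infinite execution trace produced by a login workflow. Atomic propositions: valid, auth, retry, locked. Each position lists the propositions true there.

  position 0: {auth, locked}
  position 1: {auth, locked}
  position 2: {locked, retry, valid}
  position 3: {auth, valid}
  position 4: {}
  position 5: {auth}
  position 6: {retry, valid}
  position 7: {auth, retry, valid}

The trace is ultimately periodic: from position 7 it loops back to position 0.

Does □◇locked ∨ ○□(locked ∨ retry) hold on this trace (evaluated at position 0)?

◇locked holds at every position 0..7, and those are all positions ever visited, so □◇locked holds.
The position after 0 is 1; □(locked ∨ retry) is false there.
At position 0: □◇locked is true; ○□(locked ∨ retry) is false; so □◇locked ∨ ○□(locked ∨ retry) is true.

Satisfied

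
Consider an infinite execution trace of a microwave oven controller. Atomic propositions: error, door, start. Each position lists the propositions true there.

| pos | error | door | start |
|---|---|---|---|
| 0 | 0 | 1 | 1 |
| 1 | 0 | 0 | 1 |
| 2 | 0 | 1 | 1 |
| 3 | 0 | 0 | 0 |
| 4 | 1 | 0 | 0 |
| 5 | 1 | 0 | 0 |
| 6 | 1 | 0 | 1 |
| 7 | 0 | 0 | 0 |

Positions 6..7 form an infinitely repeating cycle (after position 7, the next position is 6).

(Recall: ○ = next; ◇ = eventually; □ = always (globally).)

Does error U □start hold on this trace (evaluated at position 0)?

Walking from position 0: at position 0, □start has not yet held and error fails, so error U □start is false.

No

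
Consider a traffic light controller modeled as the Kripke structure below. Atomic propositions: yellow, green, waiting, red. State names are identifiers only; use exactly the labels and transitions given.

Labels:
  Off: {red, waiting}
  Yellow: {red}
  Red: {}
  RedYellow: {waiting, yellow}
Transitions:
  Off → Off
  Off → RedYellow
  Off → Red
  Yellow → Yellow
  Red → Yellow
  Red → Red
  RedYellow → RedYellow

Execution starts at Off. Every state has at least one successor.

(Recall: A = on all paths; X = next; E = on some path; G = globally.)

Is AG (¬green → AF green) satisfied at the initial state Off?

States satisfying ¬green → AF green: ∅.
States satisfying AG (¬green → AF green): ∅.
Off is reachable from Off and violates ¬green → AF green, so AG fails at Off.
Off ∉ Sat(AG (¬green → AF green)).

No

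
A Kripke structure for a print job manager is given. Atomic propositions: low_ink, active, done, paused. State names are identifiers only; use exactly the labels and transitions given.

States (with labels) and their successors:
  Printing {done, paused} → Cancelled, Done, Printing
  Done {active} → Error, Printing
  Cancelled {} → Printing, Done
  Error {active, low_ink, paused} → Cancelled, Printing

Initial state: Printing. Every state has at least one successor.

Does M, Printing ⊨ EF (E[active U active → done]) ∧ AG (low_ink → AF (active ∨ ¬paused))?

States satisfying E[active U active → done]: {Printing, Done, Cancelled, Error}.
States satisfying EF (E[active U active → done]): {Printing, Done, Cancelled, Error}.
States satisfying low_ink → AF (active ∨ ¬paused): {Printing, Done, Cancelled, Error}.
States satisfying AG (low_ink → AF (active ∨ ¬paused)): {Printing, Done, Cancelled, Error}.
States satisfying EF (E[active U active → done]) ∧ AG (low_ink → AF (active ∨ ¬paused)): {Printing, Done, Cancelled, Error}.
Printing ∈ Sat(EF (E[active U active → done]) ∧ AG (low_ink → AF (active ∨ ¬paused))).

Satisfied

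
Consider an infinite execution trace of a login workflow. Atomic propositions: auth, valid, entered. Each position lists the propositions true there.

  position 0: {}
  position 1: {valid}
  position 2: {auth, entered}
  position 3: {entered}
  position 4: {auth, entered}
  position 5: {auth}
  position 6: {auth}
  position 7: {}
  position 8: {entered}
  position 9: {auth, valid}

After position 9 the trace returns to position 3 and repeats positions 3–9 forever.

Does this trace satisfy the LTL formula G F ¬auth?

Yes

F ¬auth holds at every position 0..9, and those are all positions ever visited, so G F ¬auth holds.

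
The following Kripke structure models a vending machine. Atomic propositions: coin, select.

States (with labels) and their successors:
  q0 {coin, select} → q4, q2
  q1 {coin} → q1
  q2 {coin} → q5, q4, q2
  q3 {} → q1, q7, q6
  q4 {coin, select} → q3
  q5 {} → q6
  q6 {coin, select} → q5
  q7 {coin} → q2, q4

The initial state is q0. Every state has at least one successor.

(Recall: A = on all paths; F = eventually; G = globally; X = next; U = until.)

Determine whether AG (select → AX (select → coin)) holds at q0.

Holds

States satisfying select → AX (select → coin): {q0, q1, q2, q3, q4, q5, q6, q7}.
States satisfying AG (select → AX (select → coin)): {q0, q1, q2, q3, q4, q5, q6, q7}.
Every state reachable from q0 satisfies select → AX (select → coin).
q0 ∈ Sat(AG (select → AX (select → coin))).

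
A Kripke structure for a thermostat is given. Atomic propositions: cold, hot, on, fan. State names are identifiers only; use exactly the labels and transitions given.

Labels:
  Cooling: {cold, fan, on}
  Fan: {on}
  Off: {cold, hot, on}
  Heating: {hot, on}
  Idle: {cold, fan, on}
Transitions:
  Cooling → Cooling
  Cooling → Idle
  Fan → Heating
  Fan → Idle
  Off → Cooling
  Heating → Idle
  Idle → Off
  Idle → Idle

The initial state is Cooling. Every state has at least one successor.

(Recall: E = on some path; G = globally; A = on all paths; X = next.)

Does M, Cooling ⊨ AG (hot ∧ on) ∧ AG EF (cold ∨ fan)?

States satisfying hot ∧ on: {Off, Heating}.
States satisfying AG (hot ∧ on): ∅.
States satisfying EF (cold ∨ fan): {Cooling, Fan, Off, Heating, Idle}.
States satisfying AG EF (cold ∨ fan): {Cooling, Fan, Off, Heating, Idle}.
States satisfying AG (hot ∧ on) ∧ AG EF (cold ∨ fan): ∅.
Cooling ∉ Sat(AG (hot ∧ on) ∧ AG EF (cold ∨ fan)).

Violated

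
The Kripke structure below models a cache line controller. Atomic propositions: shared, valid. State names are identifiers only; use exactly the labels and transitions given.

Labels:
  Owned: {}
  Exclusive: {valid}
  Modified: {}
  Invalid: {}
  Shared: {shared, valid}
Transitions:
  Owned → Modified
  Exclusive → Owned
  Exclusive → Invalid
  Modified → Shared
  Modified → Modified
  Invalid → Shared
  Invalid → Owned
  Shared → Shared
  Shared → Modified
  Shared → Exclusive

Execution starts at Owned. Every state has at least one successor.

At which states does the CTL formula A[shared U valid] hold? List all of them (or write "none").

States satisfying shared: {Shared}.
States satisfying valid: {Exclusive, Shared}.
States satisfying A[shared U valid]: {Exclusive, Shared}.

{Exclusive, Shared}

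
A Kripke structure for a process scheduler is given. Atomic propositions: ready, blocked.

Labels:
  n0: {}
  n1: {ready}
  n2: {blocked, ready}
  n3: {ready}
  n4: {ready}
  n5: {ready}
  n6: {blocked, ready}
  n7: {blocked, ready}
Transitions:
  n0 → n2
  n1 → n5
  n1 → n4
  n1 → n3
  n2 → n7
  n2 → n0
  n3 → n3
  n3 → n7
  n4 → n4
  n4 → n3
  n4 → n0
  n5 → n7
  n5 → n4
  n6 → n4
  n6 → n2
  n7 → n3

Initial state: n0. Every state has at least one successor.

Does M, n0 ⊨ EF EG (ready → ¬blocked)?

Yes

States satisfying EG (ready → ¬blocked): {n1, n3, n4, n5}.
States satisfying EF EG (ready → ¬blocked): {n0, n1, n2, n3, n4, n5, n6, n7}.
Some path from n0 reaches a state where EG (ready → ¬blocked) holds.
n0 ∈ Sat(EF EG (ready → ¬blocked)).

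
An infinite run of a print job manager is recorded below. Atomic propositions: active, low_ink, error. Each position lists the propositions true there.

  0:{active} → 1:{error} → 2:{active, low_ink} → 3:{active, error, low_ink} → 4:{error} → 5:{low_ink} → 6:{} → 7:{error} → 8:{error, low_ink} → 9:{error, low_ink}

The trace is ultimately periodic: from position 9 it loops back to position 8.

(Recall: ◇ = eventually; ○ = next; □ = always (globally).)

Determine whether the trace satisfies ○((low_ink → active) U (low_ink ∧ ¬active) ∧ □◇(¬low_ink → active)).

Yes

The position after 0 is 1; (low_ink → active) U (low_ink ∧ ¬active) ∧ □◇(¬low_ink → active) is true there.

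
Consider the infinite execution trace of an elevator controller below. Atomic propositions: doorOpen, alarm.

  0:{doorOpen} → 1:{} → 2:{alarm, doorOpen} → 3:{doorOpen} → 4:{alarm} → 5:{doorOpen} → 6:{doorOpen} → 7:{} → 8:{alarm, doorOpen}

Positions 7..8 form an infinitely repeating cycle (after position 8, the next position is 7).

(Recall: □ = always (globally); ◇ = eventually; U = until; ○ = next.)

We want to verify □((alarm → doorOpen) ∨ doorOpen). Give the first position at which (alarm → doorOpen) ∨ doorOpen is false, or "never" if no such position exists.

Check (alarm → doorOpen) ∨ doorOpen at each position in order: 0 ✓, 1 ✓, 2 ✓, 3 ✓.
At position 4 the labels are {alarm}, so (alarm → doorOpen) ∨ doorOpen is false there. This is the first violation.

4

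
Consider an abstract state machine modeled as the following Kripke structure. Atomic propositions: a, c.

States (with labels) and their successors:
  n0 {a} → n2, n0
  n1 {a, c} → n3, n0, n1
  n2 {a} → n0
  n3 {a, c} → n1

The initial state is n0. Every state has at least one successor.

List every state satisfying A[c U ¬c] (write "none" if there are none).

{n0, n2}

States satisfying c: {n1, n3}.
States satisfying ¬c: {n0, n2}.
States satisfying A[c U ¬c]: {n0, n2}.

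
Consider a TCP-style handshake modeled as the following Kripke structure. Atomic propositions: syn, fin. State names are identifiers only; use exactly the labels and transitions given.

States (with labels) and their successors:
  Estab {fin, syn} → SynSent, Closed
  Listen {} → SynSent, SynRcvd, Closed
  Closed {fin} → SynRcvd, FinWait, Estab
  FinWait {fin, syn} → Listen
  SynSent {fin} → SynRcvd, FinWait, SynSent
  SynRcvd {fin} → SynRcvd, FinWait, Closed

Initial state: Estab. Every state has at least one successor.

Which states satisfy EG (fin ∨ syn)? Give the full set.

{Estab, Closed, SynSent, SynRcvd}

States satisfying fin ∨ syn: {Estab, Closed, FinWait, SynSent, SynRcvd}.
States satisfying EG (fin ∨ syn): {Estab, Closed, SynSent, SynRcvd}.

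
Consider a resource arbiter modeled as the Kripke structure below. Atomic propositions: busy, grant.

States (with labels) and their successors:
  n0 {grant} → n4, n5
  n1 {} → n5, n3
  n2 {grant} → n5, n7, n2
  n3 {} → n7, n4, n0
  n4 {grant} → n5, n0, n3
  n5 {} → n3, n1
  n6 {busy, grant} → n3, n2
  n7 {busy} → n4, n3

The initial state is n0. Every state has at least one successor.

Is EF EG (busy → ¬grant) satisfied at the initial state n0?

States satisfying EG (busy → ¬grant): {n0, n1, n2, n3, n4, n5, n7}.
States satisfying EF EG (busy → ¬grant): {n0, n1, n2, n3, n4, n5, n6, n7}.
Some path from n0 reaches a state where EG (busy → ¬grant) holds.
n0 ∈ Sat(EF EG (busy → ¬grant)).

Holds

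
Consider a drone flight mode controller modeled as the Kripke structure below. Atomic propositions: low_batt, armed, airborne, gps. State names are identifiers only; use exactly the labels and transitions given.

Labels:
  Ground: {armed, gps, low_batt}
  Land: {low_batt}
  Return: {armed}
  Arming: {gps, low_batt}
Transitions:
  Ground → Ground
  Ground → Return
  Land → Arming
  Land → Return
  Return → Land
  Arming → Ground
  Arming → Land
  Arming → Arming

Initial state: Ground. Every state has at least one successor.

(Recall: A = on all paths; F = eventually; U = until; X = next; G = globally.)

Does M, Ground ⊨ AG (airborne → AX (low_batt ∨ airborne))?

States satisfying airborne → AX (low_batt ∨ airborne): {Ground, Land, Return, Arming}.
States satisfying AG (airborne → AX (low_batt ∨ airborne)): {Ground, Land, Return, Arming}.
Every state reachable from Ground satisfies airborne → AX (low_batt ∨ airborne).
Ground ∈ Sat(AG (airborne → AX (low_batt ∨ airborne))).

Holds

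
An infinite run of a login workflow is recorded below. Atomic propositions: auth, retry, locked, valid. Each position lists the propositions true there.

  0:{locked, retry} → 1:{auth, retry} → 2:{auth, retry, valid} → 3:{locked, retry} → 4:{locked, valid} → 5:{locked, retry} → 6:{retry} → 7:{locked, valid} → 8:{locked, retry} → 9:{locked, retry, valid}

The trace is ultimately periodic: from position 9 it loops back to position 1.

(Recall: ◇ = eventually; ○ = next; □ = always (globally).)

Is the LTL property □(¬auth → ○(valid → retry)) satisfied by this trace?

Violated

¬auth → ○(valid → retry) must hold at every position from 0 onward. It fails at position 3, so □(¬auth → ○(valid → retry)) is false.
Positions where ¬auth holds: 0, 3, 4, 5, 6, 7, 8, 9.
Check ○(valid → retry) at each: 0→ok, 3→fails, 4→ok, 5→ok, 6→fails, 7→ok, 8→ok, 9→ok.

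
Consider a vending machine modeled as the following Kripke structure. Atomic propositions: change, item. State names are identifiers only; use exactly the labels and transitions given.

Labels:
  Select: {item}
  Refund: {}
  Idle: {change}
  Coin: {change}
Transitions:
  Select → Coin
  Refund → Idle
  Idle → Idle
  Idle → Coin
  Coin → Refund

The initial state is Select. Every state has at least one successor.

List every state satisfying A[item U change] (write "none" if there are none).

States satisfying item: {Select}.
States satisfying change: {Idle, Coin}.
States satisfying A[item U change]: {Select, Idle, Coin}.

{Select, Idle, Coin}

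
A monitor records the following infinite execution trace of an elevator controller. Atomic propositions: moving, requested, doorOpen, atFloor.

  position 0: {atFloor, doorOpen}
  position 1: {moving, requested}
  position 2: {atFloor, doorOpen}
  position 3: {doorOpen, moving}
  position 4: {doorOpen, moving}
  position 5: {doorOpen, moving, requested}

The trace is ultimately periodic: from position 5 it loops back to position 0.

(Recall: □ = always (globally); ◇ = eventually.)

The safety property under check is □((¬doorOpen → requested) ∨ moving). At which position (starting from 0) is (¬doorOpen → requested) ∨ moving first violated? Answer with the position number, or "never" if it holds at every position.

never

(¬doorOpen → requested) ∨ moving holds at every position 0..5, and those are all the positions the trace ever visits, so the invariant □((¬doorOpen → requested) ∨ moving) is never violated.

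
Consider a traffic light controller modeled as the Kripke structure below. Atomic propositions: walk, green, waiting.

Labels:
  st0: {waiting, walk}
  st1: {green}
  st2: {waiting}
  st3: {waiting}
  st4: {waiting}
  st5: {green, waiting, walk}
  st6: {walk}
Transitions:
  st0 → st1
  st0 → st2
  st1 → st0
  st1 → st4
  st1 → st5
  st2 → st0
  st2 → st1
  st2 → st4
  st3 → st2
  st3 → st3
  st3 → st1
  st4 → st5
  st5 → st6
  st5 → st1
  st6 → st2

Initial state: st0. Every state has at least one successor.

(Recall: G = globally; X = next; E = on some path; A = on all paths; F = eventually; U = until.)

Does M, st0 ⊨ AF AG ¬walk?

States satisfying AG ¬walk: ∅.
States satisfying AF AG ¬walk: ∅.
There is a path from st0 along which AG ¬walk never holds.
st0 ∉ Sat(AF AG ¬walk).

Does not hold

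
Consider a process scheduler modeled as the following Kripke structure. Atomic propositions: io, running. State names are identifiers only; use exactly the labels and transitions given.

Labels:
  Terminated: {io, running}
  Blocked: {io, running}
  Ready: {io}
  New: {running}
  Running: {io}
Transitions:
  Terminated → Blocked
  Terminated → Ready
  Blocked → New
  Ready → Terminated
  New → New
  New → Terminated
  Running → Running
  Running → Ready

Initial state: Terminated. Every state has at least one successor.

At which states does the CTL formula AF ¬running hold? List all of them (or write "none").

{Ready, Running}

States satisfying ¬running: {Ready, Running}.
States satisfying AF ¬running: {Ready, Running}.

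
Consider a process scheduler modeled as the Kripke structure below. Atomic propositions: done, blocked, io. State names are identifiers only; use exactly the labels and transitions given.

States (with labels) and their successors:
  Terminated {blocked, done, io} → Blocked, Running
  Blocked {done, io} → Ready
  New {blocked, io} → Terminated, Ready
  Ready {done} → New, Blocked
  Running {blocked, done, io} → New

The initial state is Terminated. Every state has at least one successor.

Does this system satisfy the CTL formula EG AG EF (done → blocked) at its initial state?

Satisfied

States satisfying AG EF (done → blocked): {Terminated, Blocked, New, Ready, Running}.
States satisfying EG AG EF (done → blocked): {Terminated, Blocked, New, Ready, Running}.
Terminated ∈ Sat(EG AG EF (done → blocked)).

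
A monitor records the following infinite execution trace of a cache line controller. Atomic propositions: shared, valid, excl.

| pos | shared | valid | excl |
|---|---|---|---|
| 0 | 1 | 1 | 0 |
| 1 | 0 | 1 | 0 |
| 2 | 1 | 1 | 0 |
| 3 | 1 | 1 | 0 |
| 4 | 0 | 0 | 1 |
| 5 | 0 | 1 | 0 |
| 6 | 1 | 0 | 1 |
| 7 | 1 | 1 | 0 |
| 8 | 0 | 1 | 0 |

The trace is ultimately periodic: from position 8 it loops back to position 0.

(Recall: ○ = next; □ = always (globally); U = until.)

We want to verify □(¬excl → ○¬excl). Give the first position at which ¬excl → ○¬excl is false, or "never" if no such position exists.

3

Check ¬excl → ○¬excl at each position in order: 0 ✓, 1 ✓, 2 ✓.
At position 3 the labels are {shared, valid} and the next position 4 has {excl}, so ¬excl → ○¬excl is false there. This is the first violation.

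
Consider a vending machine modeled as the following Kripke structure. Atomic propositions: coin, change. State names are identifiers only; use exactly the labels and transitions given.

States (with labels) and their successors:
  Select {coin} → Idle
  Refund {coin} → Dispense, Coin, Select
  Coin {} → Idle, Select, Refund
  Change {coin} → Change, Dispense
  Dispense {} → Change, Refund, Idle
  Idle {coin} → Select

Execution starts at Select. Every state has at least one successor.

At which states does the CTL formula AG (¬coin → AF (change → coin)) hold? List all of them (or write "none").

{Select, Refund, Coin, Change, Dispense, Idle}

States satisfying ¬coin → AF (change → coin): {Select, Refund, Coin, Change, Dispense, Idle}.
States satisfying AG (¬coin → AF (change → coin)): {Select, Refund, Coin, Change, Dispense, Idle}.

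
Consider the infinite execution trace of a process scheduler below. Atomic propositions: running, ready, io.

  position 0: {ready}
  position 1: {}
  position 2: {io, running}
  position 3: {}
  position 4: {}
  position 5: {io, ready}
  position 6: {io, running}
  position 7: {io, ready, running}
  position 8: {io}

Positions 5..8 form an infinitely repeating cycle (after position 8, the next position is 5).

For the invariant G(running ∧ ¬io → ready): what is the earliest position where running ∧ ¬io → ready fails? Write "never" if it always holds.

never

running ∧ ¬io → ready holds at every position 0..8, and those are all the positions the trace ever visits, so the invariant G(running ∧ ¬io → ready) is never violated.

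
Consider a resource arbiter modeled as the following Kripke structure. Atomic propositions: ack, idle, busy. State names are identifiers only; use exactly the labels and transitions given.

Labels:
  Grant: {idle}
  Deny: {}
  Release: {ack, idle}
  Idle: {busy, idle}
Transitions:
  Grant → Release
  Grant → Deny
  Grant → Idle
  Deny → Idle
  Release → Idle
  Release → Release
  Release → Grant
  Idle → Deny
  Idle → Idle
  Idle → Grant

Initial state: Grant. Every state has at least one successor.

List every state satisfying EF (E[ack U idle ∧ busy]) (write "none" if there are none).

{Grant, Deny, Release, Idle}

States satisfying E[ack U idle ∧ busy]: {Release, Idle}.
States satisfying EF (E[ack U idle ∧ busy]): {Grant, Deny, Release, Idle}.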